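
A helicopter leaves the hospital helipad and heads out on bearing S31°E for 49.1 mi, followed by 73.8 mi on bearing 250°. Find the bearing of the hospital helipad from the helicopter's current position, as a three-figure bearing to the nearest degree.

Leg 1 (S31°E, 49.1 mi): east 49.1 sin 149° = 25.29, north 49.1 cos 149° = -42.09
Leg 2 (250°, 73.8 mi): east 73.8 sin 250° = -69.35, north 73.8 cos 250° = -25.24
Net displacement: -44.06 east, -67.33 north. Direction back to start is (44.06, 67.33): bearing = atan2(44.06, 67.33) mod 360° = 33.20° ≈ 033°.

033°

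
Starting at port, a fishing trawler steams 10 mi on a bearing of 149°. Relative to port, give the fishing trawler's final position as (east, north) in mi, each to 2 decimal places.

Leg 1 (149°, 10 mi): east 10 sin 149° = 5.15, north 10 cos 149° = -8.57
Summing: 5.15 mi east, -8.57 mi north → (5.15, -8.57).

(5.15, -8.57)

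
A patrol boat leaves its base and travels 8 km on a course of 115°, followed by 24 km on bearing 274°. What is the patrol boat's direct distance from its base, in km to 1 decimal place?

16.8 km

Leg 1 (115°, 8 km): east 8 sin 115° = 7.25, north 8 cos 115° = -3.38
Leg 2 (274°, 24 km): east 24 sin 274° = -23.94, north 24 cos 274° = 1.67
Net: -16.69 east, -1.71 north. Distance = √((-16.69)² + (-1.71)²) = 16.778 km.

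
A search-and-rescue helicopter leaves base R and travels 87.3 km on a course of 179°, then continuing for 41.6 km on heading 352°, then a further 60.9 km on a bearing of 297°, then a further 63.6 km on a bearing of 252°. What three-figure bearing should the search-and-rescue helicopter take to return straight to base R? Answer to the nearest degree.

072°

Leg 1 (179°, 87.3 km): east 87.3 sin 179° = 1.52, north 87.3 cos 179° = -87.29
Leg 2 (352°, 41.6 km): east 41.6 sin 352° = -5.79, north 41.6 cos 352° = 41.20
Leg 3 (297°, 60.9 km): east 60.9 sin 297° = -54.26, north 60.9 cos 297° = 27.65
Leg 4 (252°, 63.6 km): east 63.6 sin 252° = -60.49, north 63.6 cos 252° = -19.65
Net displacement: -119.02 east, -38.10 north. Direction back to start is (119.02, 38.10): bearing = atan2(119.02, 38.10) mod 360° = 72.25° ≈ 072°.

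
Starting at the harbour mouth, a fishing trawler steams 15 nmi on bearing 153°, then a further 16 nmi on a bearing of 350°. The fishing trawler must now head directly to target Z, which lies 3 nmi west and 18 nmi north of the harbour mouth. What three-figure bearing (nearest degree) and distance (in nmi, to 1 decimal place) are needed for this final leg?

Leg 1 (153°, 15 nmi): east 15 sin 153° = 6.81, north 15 cos 153° = -13.37
Leg 2 (350°, 16 nmi): east 16 sin 350° = -2.78, north 16 cos 350° = 15.76
Current position: (4.03, 2.39). Target: (-3, 18). Remaining: Δeast = -7.03, Δnorth = 15.61.
Bearing = atan2(-7.03, 15.61) mod 360° = 335.75°; distance = √((-7.03)² + (15.61)²) = 17.119 nmi.

336°, 17.1 nmi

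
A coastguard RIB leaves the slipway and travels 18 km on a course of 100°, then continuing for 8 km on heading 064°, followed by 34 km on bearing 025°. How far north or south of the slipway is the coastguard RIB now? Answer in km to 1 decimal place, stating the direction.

Leg 1 (100°, 18 km): east 18 sin 100° = 17.73, north 18 cos 100° = -3.13
Leg 2 (064°, 8 km): east 8 sin 64° = 7.19, north 8 cos 64° = 3.51
Leg 3 (025°, 34 km): east 34 sin 25° = 14.37, north 34 cos 25° = 30.81
Net north component: 31.20 km.

31.2 km north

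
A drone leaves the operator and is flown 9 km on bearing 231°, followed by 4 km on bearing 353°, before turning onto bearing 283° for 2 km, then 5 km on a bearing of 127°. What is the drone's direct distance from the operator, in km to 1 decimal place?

Leg 1 (231°, 9 km): east 9 sin 231° = -6.99, north 9 cos 231° = -5.66
Leg 2 (353°, 4 km): east 4 sin 353° = -0.49, north 4 cos 353° = 3.97
Leg 3 (283°, 2 km): east 2 sin 283° = -1.95, north 2 cos 283° = 0.45
Leg 4 (127°, 5 km): east 5 sin 127° = 3.99, north 5 cos 127° = -3.01
Net: -5.44 east, -4.25 north. Distance = √((-5.44)² + (-4.25)²) = 6.903 km.

6.9 km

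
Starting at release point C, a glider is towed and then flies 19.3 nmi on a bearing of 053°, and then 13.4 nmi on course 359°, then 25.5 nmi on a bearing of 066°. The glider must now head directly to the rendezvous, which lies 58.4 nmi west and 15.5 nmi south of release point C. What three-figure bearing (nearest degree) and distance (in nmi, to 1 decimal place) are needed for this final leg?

242°, 109.4 nmi

Leg 1 (053°, 19.3 nmi): east 19.3 sin 53° = 15.41, north 19.3 cos 53° = 11.62
Leg 2 (359°, 13.4 nmi): east 13.4 sin 359° = -0.23, north 13.4 cos 359° = 13.40
Leg 3 (066°, 25.5 nmi): east 25.5 sin 66° = 23.30, north 25.5 cos 66° = 10.37
Current position: (38.48, 35.38). Target: (-58.4, -15.5). Remaining: Δeast = -96.88, Δnorth = -50.88.
Bearing = atan2(-96.88, -50.88) mod 360° = 242.29°; distance = √((-96.88)² + (-50.88)²) = 109.426 nmi.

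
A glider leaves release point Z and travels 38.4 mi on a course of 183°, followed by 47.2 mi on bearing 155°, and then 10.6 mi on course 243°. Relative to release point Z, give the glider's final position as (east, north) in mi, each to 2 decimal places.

Leg 1 (183°, 38.4 mi): east 38.4 sin 183° = -2.01, north 38.4 cos 183° = -38.35
Leg 2 (155°, 47.2 mi): east 47.2 sin 155° = 19.95, north 47.2 cos 155° = -42.78
Leg 3 (243°, 10.6 mi): east 10.6 sin 243° = -9.44, north 10.6 cos 243° = -4.81
Summing: 8.49 mi east, -85.94 mi north → (8.49, -85.94).

(8.49, -85.94)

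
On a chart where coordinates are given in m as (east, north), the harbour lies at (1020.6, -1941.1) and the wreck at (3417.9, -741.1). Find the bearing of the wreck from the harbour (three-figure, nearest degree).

Δeast = 3417.9 − 1020.6 = 2397.30; Δnorth = -741.1 − -1941.1 = 1200.00.
Bearing = atan2(Δeast, Δnorth) mod 360° = 63.41° ≈ 063°.

063°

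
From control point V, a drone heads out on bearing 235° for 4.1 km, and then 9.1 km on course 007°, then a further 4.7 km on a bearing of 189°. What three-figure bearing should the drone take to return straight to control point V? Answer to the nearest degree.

124°

Leg 1 (235°, 4.1 km): east 4.1 sin 235° = -3.36, north 4.1 cos 235° = -2.35
Leg 2 (007°, 9.1 km): east 9.1 sin 7° = 1.11, north 9.1 cos 7° = 9.03
Leg 3 (189°, 4.7 km): east 4.7 sin 189° = -0.74, north 4.7 cos 189° = -4.64
Net displacement: -2.98 east, 2.04 north. Direction back to start is (2.98, -2.04): bearing = atan2(2.98, -2.04) mod 360° = 124.33° ≈ 124°.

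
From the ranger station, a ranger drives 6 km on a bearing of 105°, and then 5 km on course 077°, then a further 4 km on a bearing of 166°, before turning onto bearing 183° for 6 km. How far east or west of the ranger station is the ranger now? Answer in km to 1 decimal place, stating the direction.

Leg 1 (105°, 6 km): east 6 sin 105° = 5.80, north 6 cos 105° = -1.55
Leg 2 (077°, 5 km): east 5 sin 77° = 4.87, north 5 cos 77° = 1.12
Leg 3 (166°, 4 km): east 4 sin 166° = 0.97, north 4 cos 166° = -3.88
Leg 4 (183°, 6 km): east 6 sin 183° = -0.31, north 6 cos 183° = -5.99
Net east component: 11.32 km.

11.3 km east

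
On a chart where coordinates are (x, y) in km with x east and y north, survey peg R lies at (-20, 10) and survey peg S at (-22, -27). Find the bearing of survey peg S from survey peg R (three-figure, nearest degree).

Δeast = -22 − -20 = -2.00; Δnorth = -27 − 10 = -37.00.
Bearing = atan2(Δeast, Δnorth) mod 360° = 183.09° ≈ 183°.

183°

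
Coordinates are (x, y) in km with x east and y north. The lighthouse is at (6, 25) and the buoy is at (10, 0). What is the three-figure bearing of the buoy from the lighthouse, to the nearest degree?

Δeast = 10 − 6 = 4.00; Δnorth = 0 − 25 = -25.00.
Bearing = atan2(Δeast, Δnorth) mod 360° = 170.91° ≈ 171°.

171°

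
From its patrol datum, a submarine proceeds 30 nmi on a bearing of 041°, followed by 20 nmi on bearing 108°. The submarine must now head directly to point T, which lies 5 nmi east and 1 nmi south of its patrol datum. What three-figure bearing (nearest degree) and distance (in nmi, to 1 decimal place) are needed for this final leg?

Leg 1 (041°, 30 nmi): east 30 sin 41° = 19.68, north 30 cos 41° = 22.64
Leg 2 (108°, 20 nmi): east 20 sin 108° = 19.02, north 20 cos 108° = -6.18
Current position: (38.70, 16.46). Target: (5, -1). Remaining: Δeast = -33.70, Δnorth = -17.46.
Bearing = atan2(-33.70, -17.46) mod 360° = 242.61°; distance = √((-33.70)² + (-17.46)²) = 37.957 nmi.

243°, 38.0 nmi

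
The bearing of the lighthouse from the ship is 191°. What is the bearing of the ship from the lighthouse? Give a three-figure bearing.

011°

Back-bearing = 191° − 180° = 011°.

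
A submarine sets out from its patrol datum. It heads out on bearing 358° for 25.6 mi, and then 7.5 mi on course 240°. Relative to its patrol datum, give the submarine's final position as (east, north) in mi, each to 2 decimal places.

(-7.39, 21.83)

Leg 1 (358°, 25.6 mi): east 25.6 sin 358° = -0.89, north 25.6 cos 358° = 25.58
Leg 2 (240°, 7.5 mi): east 7.5 sin 240° = -6.50, north 7.5 cos 240° = -3.75
Summing: -7.39 mi east, 21.83 mi north → (-7.39, 21.83).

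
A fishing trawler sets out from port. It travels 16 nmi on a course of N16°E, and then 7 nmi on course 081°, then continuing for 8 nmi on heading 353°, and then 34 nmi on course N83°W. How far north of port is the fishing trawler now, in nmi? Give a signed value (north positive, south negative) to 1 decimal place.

Leg 1 (N16°E, 16 nmi): east 16 sin 16° = 4.41, north 16 cos 16° = 15.38
Leg 2 (081°, 7 nmi): east 7 sin 81° = 6.91, north 7 cos 81° = 1.10
Leg 3 (353°, 8 nmi): east 8 sin 353° = -0.97, north 8 cos 353° = 7.94
Leg 4 (N83°W, 34 nmi): east 34 sin 277° = -33.75, north 34 cos 277° = 4.14
Net north component: 28.56 nmi.

28.6 nmi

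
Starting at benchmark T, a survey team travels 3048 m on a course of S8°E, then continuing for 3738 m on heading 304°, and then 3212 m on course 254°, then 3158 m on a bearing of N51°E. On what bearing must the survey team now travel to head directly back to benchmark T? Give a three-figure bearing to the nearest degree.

Leg 1 (S8°E, 3048 m): east 3048 sin 172° = 424.20, north 3048 cos 172° = -3018.34
Leg 2 (304°, 3738 m): east 3738 sin 304° = -3098.94, north 3738 cos 304° = 2090.26
Leg 3 (254°, 3212 m): east 3212 sin 254° = -3087.57, north 3212 cos 254° = -885.35
Leg 4 (N51°E, 3158 m): east 3158 sin 51° = 2454.23, north 3158 cos 51° = 1987.39
Net displacement: -3308.09 east, 173.97 north. Direction back to start is (3308.09, -173.97): bearing = atan2(3308.09, -173.97) mod 360° = 93.01° ≈ 093°.

093°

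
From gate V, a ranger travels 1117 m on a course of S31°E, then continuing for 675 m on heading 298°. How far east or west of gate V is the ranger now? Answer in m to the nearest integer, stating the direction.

21 m west

Leg 1 (S31°E, 1117 m): east 1117 sin 149° = 575.30, north 1117 cos 149° = -957.46
Leg 2 (298°, 675 m): east 675 sin 298° = -595.99, north 675 cos 298° = 316.89
Net east component: -20.69 m.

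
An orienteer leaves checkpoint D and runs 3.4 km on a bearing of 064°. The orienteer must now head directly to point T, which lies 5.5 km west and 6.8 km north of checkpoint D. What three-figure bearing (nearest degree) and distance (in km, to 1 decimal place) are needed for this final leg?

302°, 10.1 km

Leg 1 (064°, 3.4 km): east 3.4 sin 64° = 3.06, north 3.4 cos 64° = 1.49
Current position: (3.06, 1.49). Target: (-5.5, 6.8). Remaining: Δeast = -8.56, Δnorth = 5.31.
Bearing = atan2(-8.56, 5.31) mod 360° = 301.82°; distance = √((-8.56)² + (5.31)²) = 10.069 km.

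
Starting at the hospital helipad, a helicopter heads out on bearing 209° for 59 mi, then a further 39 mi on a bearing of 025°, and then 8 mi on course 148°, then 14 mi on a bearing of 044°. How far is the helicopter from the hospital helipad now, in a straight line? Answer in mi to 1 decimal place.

13.1 mi

Leg 1 (209°, 59 mi): east 59 sin 209° = -28.60, north 59 cos 209° = -51.60
Leg 2 (025°, 39 mi): east 39 sin 25° = 16.48, north 39 cos 25° = 35.35
Leg 3 (148°, 8 mi): east 8 sin 148° = 4.24, north 8 cos 148° = -6.78
Leg 4 (044°, 14 mi): east 14 sin 44° = 9.73, north 14 cos 44° = 10.07
Net: 1.84 east, -12.97 north. Distance = √((1.84)² + (-12.97)²) = 13.100 mi.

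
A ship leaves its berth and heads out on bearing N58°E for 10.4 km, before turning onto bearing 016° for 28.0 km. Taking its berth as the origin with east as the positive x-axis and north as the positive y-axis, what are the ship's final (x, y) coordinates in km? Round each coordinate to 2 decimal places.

(16.54, 32.43)

Leg 1 (N58°E, 10.4 km): east 10.4 sin 58° = 8.82, north 10.4 cos 58° = 5.51
Leg 2 (016°, 28.0 km): east 28.0 sin 16° = 7.72, north 28.0 cos 16° = 26.92
Summing: 16.54 km east, 32.43 km north → (16.54, 32.43).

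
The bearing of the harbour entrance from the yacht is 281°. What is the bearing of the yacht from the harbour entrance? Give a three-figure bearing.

Back-bearing = 281° − 180° = 101°.

101°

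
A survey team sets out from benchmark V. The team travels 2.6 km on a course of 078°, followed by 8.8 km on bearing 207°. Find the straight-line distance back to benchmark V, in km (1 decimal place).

Leg 1 (078°, 2.6 km): east 2.6 sin 78° = 2.54, north 2.6 cos 78° = 0.54
Leg 2 (207°, 8.8 km): east 8.8 sin 207° = -4.00, north 8.8 cos 207° = -7.84
Net: -1.45 east, -7.30 north. Distance = √((-1.45)² + (-7.30)²) = 7.443 km.

7.4 km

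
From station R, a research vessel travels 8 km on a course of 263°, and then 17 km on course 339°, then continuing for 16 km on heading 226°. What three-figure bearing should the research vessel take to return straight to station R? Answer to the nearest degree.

Leg 1 (263°, 8 km): east 8 sin 263° = -7.94, north 8 cos 263° = -0.97
Leg 2 (339°, 17 km): east 17 sin 339° = -6.09, north 17 cos 339° = 15.87
Leg 3 (226°, 16 km): east 16 sin 226° = -11.51, north 16 cos 226° = -11.11
Net displacement: -25.54 east, 3.78 north. Direction back to start is (25.54, -3.78): bearing = atan2(25.54, -3.78) mod 360° = 98.42° ≈ 098°.

098°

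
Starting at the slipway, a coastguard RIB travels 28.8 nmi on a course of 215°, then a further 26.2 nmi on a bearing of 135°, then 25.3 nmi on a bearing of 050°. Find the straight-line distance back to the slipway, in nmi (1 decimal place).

33.6 nmi

Leg 1 (215°, 28.8 nmi): east 28.8 sin 215° = -16.52, north 28.8 cos 215° = -23.59
Leg 2 (135°, 26.2 nmi): east 26.2 sin 135° = 18.53, north 26.2 cos 135° = -18.53
Leg 3 (050°, 25.3 nmi): east 25.3 sin 50° = 19.38, north 25.3 cos 50° = 16.26
Net: 21.39 east, -25.86 north. Distance = √((21.39)² + (-25.86)²) = 33.555 nmi.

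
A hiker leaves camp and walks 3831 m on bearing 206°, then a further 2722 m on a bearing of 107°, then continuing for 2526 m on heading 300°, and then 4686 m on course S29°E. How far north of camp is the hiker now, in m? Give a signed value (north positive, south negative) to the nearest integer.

-7075 m

Leg 1 (206°, 3831 m): east 3831 sin 206° = -1679.40, north 3831 cos 206° = -3443.28
Leg 2 (107°, 2722 m): east 2722 sin 107° = 2603.06, north 2722 cos 107° = -795.84
Leg 3 (300°, 2526 m): east 2526 sin 300° = -2187.58, north 2526 cos 300° = 1263.00
Leg 4 (S29°E, 4686 m): east 4686 sin 151° = 2271.82, north 4686 cos 151° = -4098.47
Net north component: -7074.58 m.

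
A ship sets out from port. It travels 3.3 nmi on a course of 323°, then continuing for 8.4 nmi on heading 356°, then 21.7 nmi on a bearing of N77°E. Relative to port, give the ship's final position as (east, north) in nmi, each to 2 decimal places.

(18.57, 15.90)

Leg 1 (323°, 3.3 nmi): east 3.3 sin 323° = -1.99, north 3.3 cos 323° = 2.64
Leg 2 (356°, 8.4 nmi): east 8.4 sin 356° = -0.59, north 8.4 cos 356° = 8.38
Leg 3 (N77°E, 21.7 nmi): east 21.7 sin 77° = 21.14, north 21.7 cos 77° = 4.88
Summing: 18.57 nmi east, 15.90 nmi north → (18.57, 15.90).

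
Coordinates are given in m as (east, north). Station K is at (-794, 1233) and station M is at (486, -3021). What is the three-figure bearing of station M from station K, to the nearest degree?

163°

Δeast = 486 − -794 = 1280.00; Δnorth = -3021 − 1233 = -4254.00.
Bearing = atan2(Δeast, Δnorth) mod 360° = 163.25° ≈ 163°.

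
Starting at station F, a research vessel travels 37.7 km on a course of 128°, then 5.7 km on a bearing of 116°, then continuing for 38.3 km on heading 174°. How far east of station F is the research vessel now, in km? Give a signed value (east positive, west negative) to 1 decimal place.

38.8 km

Leg 1 (128°, 37.7 km): east 37.7 sin 128° = 29.71, north 37.7 cos 128° = -23.21
Leg 2 (116°, 5.7 km): east 5.7 sin 116° = 5.12, north 5.7 cos 116° = -2.50
Leg 3 (174°, 38.3 km): east 38.3 sin 174° = 4.00, north 38.3 cos 174° = -38.09
Net east component: 38.83 km.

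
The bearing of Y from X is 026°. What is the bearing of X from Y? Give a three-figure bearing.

206°

Back-bearing = 026° + 180° = 206°.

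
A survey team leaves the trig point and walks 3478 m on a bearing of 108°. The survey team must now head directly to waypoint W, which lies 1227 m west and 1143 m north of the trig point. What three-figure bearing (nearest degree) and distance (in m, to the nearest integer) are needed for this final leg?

296°, 5048 m

Leg 1 (108°, 3478 m): east 3478 sin 108° = 3307.77, north 3478 cos 108° = -1074.76
Current position: (3307.77, -1074.76). Target: (-1227, 1143). Remaining: Δeast = -4534.77, Δnorth = 2217.76.
Bearing = atan2(-4534.77, 2217.76) mod 360° = 296.06°; distance = √((-4534.77)² + (2217.76)²) = 5048.034 m.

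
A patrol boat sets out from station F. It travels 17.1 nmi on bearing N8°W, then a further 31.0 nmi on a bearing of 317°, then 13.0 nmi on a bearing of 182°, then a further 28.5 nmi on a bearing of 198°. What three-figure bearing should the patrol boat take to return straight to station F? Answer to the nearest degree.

089°

Leg 1 (N8°W, 17.1 nmi): east 17.1 sin 352° = -2.38, north 17.1 cos 352° = 16.93
Leg 2 (317°, 31.0 nmi): east 31.0 sin 317° = -21.14, north 31.0 cos 317° = 22.67
Leg 3 (182°, 13.0 nmi): east 13.0 sin 182° = -0.45, north 13.0 cos 182° = -12.99
Leg 4 (198°, 28.5 nmi): east 28.5 sin 198° = -8.81, north 28.5 cos 198° = -27.11
Net displacement: -32.78 east, -0.49 north. Direction back to start is (32.78, 0.49): bearing = atan2(32.78, 0.49) mod 360° = 89.14° ≈ 089°.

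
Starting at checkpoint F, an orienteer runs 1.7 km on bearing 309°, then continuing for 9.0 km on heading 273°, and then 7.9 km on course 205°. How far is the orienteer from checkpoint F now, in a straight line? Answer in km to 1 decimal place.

Leg 1 (309°, 1.7 km): east 1.7 sin 309° = -1.32, north 1.7 cos 309° = 1.07
Leg 2 (273°, 9.0 km): east 9.0 sin 273° = -8.99, north 9.0 cos 273° = 0.47
Leg 3 (205°, 7.9 km): east 7.9 sin 205° = -3.34, north 7.9 cos 205° = -7.16
Net: -13.65 east, -5.62 north. Distance = √((-13.65)² + (-5.62)²) = 14.759 km.

14.8 km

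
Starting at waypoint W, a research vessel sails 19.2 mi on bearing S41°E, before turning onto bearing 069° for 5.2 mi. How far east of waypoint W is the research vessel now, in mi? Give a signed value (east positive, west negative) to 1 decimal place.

17.5 mi

Leg 1 (S41°E, 19.2 mi): east 19.2 sin 139° = 12.60, north 19.2 cos 139° = -14.49
Leg 2 (069°, 5.2 mi): east 5.2 sin 69° = 4.85, north 5.2 cos 69° = 1.86
Net east component: 17.45 mi.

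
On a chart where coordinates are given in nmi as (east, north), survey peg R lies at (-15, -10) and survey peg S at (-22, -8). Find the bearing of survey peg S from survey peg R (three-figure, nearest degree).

Δeast = -22 − -15 = -7.00; Δnorth = -8 − -10 = 2.00.
Bearing = atan2(Δeast, Δnorth) mod 360° = 285.95° ≈ 286°.

286°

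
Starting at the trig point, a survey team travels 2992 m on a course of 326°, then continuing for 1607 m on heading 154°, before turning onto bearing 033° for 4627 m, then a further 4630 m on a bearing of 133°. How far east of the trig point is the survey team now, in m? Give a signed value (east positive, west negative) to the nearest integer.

4938 m

Leg 1 (326°, 2992 m): east 2992 sin 326° = -1673.11, north 2992 cos 326° = 2480.48
Leg 2 (154°, 1607 m): east 1607 sin 154° = 704.46, north 1607 cos 154° = -1444.36
Leg 3 (033°, 4627 m): east 4627 sin 33° = 2520.04, north 4627 cos 33° = 3880.53
Leg 4 (133°, 4630 m): east 4630 sin 133° = 3386.17, north 4630 cos 133° = -3157.65
Net east component: 4937.57 m.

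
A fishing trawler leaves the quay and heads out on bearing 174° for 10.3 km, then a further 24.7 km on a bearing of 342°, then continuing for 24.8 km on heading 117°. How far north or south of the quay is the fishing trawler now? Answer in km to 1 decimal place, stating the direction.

2.0 km north

Leg 1 (174°, 10.3 km): east 10.3 sin 174° = 1.08, north 10.3 cos 174° = -10.24
Leg 2 (342°, 24.7 km): east 24.7 sin 342° = -7.63, north 24.7 cos 342° = 23.49
Leg 3 (117°, 24.8 km): east 24.8 sin 117° = 22.10, north 24.8 cos 117° = -11.26
Net north component: 1.99 km.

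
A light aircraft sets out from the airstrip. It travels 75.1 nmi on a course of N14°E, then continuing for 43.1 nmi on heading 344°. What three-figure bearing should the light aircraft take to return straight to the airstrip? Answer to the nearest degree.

Leg 1 (N14°E, 75.1 nmi): east 75.1 sin 14° = 18.17, north 75.1 cos 14° = 72.87
Leg 2 (344°, 43.1 nmi): east 43.1 sin 344° = -11.88, north 43.1 cos 344° = 41.43
Net displacement: 6.29 east, 114.30 north. Direction back to start is (-6.29, -114.30): bearing = atan2(-6.29, -114.30) mod 360° = 183.15° ≈ 183°.

183°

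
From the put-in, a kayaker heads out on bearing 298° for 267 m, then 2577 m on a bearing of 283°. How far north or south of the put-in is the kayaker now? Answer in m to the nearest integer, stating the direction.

705 m north

Leg 1 (298°, 267 m): east 267 sin 298° = -235.75, north 267 cos 298° = 125.35
Leg 2 (283°, 2577 m): east 2577 sin 283° = -2510.95, north 2577 cos 283° = 579.70
Net north component: 705.05 m.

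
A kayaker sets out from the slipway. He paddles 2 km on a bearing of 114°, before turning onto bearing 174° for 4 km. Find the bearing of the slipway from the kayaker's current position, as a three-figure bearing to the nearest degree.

335°

Leg 1 (114°, 2 km): east 2 sin 114° = 1.83, north 2 cos 114° = -0.81
Leg 2 (174°, 4 km): east 4 sin 174° = 0.42, north 4 cos 174° = -3.98
Net displacement: 2.25 east, -4.79 north. Direction back to start is (-2.25, 4.79): bearing = atan2(-2.25, 4.79) mod 360° = 334.89° ≈ 335°.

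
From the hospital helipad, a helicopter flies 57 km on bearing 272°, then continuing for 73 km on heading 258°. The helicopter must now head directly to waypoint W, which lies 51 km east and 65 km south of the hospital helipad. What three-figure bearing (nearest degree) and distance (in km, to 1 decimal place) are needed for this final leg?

Leg 1 (272°, 57 km): east 57 sin 272° = -56.97, north 57 cos 272° = 1.99
Leg 2 (258°, 73 km): east 73 sin 258° = -71.40, north 73 cos 258° = -15.18
Current position: (-128.37, -13.19). Target: (51, -65). Remaining: Δeast = 179.37, Δnorth = -51.81.
Bearing = atan2(179.37, -51.81) mod 360° = 106.11°; distance = √((179.37)² + (-51.81)²) = 186.703 km.

106°, 186.7 km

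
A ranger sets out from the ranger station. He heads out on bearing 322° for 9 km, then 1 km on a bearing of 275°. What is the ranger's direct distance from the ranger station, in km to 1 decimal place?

9.7 km

Leg 1 (322°, 9 km): east 9 sin 322° = -5.54, north 9 cos 322° = 7.09
Leg 2 (275°, 1 km): east 1 sin 275° = -1.00, north 1 cos 275° = 0.09
Net: -6.54 east, 7.18 north. Distance = √((-6.54)² + (7.18)²) = 9.710 km.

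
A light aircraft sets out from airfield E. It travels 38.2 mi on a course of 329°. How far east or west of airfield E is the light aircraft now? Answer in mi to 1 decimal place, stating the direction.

19.7 mi west

Leg 1 (329°, 38.2 mi): east 38.2 sin 329° = -19.67, north 38.2 cos 329° = 32.74
Net east component: -19.67 mi.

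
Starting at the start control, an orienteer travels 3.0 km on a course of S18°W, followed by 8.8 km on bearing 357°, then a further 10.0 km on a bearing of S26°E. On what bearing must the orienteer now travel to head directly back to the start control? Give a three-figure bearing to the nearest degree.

316°

Leg 1 (S18°W, 3.0 km): east 3.0 sin 198° = -0.93, north 3.0 cos 198° = -2.85
Leg 2 (357°, 8.8 km): east 8.8 sin 357° = -0.46, north 8.8 cos 357° = 8.79
Leg 3 (S26°E, 10.0 km): east 10.0 sin 154° = 4.38, north 10.0 cos 154° = -8.99
Net displacement: 3.00 east, -3.05 north. Direction back to start is (-3.00, 3.05): bearing = atan2(-3.00, 3.05) mod 360° = 315.54° ≈ 316°.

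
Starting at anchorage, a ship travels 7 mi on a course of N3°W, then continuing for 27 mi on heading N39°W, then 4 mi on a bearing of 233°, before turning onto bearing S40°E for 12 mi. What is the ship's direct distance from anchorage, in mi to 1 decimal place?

Leg 1 (N3°W, 7 mi): east 7 sin 357° = -0.37, north 7 cos 357° = 6.99
Leg 2 (N39°W, 27 mi): east 27 sin 321° = -16.99, north 27 cos 321° = 20.98
Leg 3 (233°, 4 mi): east 4 sin 233° = -3.19, north 4 cos 233° = -2.41
Leg 4 (S40°E, 12 mi): east 12 sin 140° = 7.71, north 12 cos 140° = -9.19
Net: -12.84 east, 16.37 north. Distance = √((-12.84)² + (16.37)²) = 20.807 mi.

20.8 mi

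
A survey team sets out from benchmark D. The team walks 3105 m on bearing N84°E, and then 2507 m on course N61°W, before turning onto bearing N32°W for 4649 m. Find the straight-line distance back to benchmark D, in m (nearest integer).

5702 m

Leg 1 (N84°E, 3105 m): east 3105 sin 84° = 3087.99, north 3105 cos 84° = 324.56
Leg 2 (N61°W, 2507 m): east 2507 sin 299° = -2192.67, north 2507 cos 299° = 1215.42
Leg 3 (N32°W, 4649 m): east 4649 sin 328° = -2463.59, north 4649 cos 328° = 3942.58
Net: -1568.28 east, 5482.55 north. Distance = √((-1568.28)² + (5482.55)²) = 5702.446 m.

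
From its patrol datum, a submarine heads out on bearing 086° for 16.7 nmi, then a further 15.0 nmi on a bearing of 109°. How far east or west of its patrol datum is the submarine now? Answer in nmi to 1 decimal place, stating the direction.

Leg 1 (086°, 16.7 nmi): east 16.7 sin 86° = 16.66, north 16.7 cos 86° = 1.16
Leg 2 (109°, 15.0 nmi): east 15.0 sin 109° = 14.18, north 15.0 cos 109° = -4.88
Net east component: 30.84 nmi.

30.8 nmi east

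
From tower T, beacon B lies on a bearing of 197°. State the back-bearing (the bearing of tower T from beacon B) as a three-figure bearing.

Back-bearing = 197° − 180° = 017°.

017°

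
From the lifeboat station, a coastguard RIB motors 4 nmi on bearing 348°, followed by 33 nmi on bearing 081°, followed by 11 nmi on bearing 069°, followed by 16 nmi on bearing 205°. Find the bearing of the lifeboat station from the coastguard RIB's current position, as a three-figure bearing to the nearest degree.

Leg 1 (348°, 4 nmi): east 4 sin 348° = -0.83, north 4 cos 348° = 3.91
Leg 2 (081°, 33 nmi): east 33 sin 81° = 32.59, north 33 cos 81° = 5.16
Leg 3 (069°, 11 nmi): east 11 sin 69° = 10.27, north 11 cos 69° = 3.94
Leg 4 (205°, 16 nmi): east 16 sin 205° = -6.76, north 16 cos 205° = -14.50
Net displacement: 35.27 east, -1.48 north. Direction back to start is (-35.27, 1.48): bearing = atan2(-35.27, 1.48) mod 360° = 272.41° ≈ 272°.

272°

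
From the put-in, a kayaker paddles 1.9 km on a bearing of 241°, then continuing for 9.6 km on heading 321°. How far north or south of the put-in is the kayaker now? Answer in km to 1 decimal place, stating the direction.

6.5 km north

Leg 1 (241°, 1.9 km): east 1.9 sin 241° = -1.66, north 1.9 cos 241° = -0.92
Leg 2 (321°, 9.6 km): east 9.6 sin 321° = -6.04, north 9.6 cos 321° = 7.46
Net north component: 6.54 km.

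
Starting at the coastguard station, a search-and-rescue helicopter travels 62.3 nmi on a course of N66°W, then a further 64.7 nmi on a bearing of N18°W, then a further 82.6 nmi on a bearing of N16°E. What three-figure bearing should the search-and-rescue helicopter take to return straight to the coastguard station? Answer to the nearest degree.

Leg 1 (N66°W, 62.3 nmi): east 62.3 sin 294° = -56.91, north 62.3 cos 294° = 25.34
Leg 2 (N18°W, 64.7 nmi): east 64.7 sin 342° = -19.99, north 64.7 cos 342° = 61.53
Leg 3 (N16°E, 82.6 nmi): east 82.6 sin 16° = 22.77, north 82.6 cos 16° = 79.40
Net displacement: -54.14 east, 166.27 north. Direction back to start is (54.14, -166.27): bearing = atan2(54.14, -166.27) mod 360° = 161.96° ≈ 162°.

162°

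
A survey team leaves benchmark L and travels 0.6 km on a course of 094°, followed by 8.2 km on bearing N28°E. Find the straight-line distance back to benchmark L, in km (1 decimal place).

Leg 1 (094°, 0.6 km): east 0.6 sin 94° = 0.60, north 0.6 cos 94° = -0.04
Leg 2 (N28°E, 8.2 km): east 8.2 sin 28° = 3.85, north 8.2 cos 28° = 7.24
Net: 4.45 east, 7.20 north. Distance = √((4.45)² + (7.20)²) = 8.462 km.

8.5 km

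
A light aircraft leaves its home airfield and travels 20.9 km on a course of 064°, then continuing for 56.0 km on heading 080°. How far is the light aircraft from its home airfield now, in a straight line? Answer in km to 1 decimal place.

76.3 km

Leg 1 (064°, 20.9 km): east 20.9 sin 64° = 18.78, north 20.9 cos 64° = 9.16
Leg 2 (080°, 56.0 km): east 56.0 sin 80° = 55.15, north 56.0 cos 80° = 9.72
Net: 73.93 east, 18.89 north. Distance = √((73.93)² + (18.89)²) = 76.308 km.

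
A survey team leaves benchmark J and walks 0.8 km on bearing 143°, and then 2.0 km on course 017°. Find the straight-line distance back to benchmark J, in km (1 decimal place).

Leg 1 (143°, 0.8 km): east 0.8 sin 143° = 0.48, north 0.8 cos 143° = -0.64
Leg 2 (017°, 2.0 km): east 2.0 sin 17° = 0.58, north 2.0 cos 17° = 1.91
Net: 1.07 east, 1.27 north. Distance = √((1.07)² + (1.27)²) = 1.661 km.

1.7 km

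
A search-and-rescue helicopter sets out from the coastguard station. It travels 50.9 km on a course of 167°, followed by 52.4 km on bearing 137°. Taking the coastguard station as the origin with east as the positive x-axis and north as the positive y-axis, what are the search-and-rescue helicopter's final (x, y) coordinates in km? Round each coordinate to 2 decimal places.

Leg 1 (167°, 50.9 km): east 50.9 sin 167° = 11.45, north 50.9 cos 167° = -49.60
Leg 2 (137°, 52.4 km): east 52.4 sin 137° = 35.74, north 52.4 cos 137° = -38.32
Summing: 47.19 km east, -87.92 km north → (47.19, -87.92).

(47.19, -87.92)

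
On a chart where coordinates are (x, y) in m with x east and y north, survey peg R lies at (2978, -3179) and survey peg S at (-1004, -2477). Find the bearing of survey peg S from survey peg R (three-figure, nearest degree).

Δeast = -1004 − 2978 = -3982.00; Δnorth = -2477 − -3179 = 702.00.
Bearing = atan2(Δeast, Δnorth) mod 360° = 280.00° ≈ 280°.

280°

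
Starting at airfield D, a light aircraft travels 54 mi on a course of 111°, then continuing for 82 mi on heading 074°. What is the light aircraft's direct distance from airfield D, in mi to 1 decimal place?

129.3 mi

Leg 1 (111°, 54 mi): east 54 sin 111° = 50.41, north 54 cos 111° = -19.35
Leg 2 (074°, 82 mi): east 82 sin 74° = 78.82, north 82 cos 74° = 22.60
Net: 129.24 east, 3.25 north. Distance = √((129.24)² + (3.25)²) = 129.278 mi.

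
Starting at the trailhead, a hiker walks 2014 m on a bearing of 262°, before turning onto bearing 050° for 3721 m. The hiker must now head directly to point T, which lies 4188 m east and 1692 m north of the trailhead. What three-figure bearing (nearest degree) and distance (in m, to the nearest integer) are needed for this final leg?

097°, 3358 m

Leg 1 (262°, 2014 m): east 2014 sin 262° = -1994.40, north 2014 cos 262° = -280.29
Leg 2 (050°, 3721 m): east 3721 sin 50° = 2850.45, north 3721 cos 50° = 2391.81
Current position: (856.05, 2111.52). Target: (4188, 1692). Remaining: Δeast = 3331.95, Δnorth = -419.52.
Bearing = atan2(3331.95, -419.52) mod 360° = 97.18°; distance = √((3331.95)² + (-419.52)²) = 3358.255 m.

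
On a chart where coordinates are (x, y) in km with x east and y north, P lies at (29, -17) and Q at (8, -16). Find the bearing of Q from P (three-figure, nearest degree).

Δeast = 8 − 29 = -21.00; Δnorth = -16 − -17 = 1.00.
Bearing = atan2(Δeast, Δnorth) mod 360° = 272.73° ≈ 273°.

273°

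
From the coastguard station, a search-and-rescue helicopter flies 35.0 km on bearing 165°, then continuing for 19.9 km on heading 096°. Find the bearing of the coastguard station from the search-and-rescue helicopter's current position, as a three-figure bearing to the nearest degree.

321°

Leg 1 (165°, 35.0 km): east 35.0 sin 165° = 9.06, north 35.0 cos 165° = -33.81
Leg 2 (096°, 19.9 km): east 19.9 sin 96° = 19.79, north 19.9 cos 96° = -2.08
Net displacement: 28.85 east, -35.89 north. Direction back to start is (-28.85, 35.89): bearing = atan2(-28.85, 35.89) mod 360° = 321.20° ≈ 321°.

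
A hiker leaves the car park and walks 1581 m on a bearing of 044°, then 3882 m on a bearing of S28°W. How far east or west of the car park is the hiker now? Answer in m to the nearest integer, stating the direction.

724 m west

Leg 1 (044°, 1581 m): east 1581 sin 44° = 1098.25, north 1581 cos 44° = 1137.28
Leg 2 (S28°W, 3882 m): east 3882 sin 208° = -1822.49, north 3882 cos 208° = -3427.60
Net east component: -724.23 m.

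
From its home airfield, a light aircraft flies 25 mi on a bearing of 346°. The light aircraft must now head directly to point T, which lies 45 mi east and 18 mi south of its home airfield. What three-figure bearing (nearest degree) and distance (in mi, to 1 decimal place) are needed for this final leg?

130°, 66.3 mi

Leg 1 (346°, 25 mi): east 25 sin 346° = -6.05, north 25 cos 346° = 24.26
Current position: (-6.05, 24.26). Target: (45, -18). Remaining: Δeast = 51.05, Δnorth = -42.26.
Bearing = atan2(51.05, -42.26) mod 360° = 129.62°; distance = √((51.05)² + (-42.26)²) = 66.269 mi.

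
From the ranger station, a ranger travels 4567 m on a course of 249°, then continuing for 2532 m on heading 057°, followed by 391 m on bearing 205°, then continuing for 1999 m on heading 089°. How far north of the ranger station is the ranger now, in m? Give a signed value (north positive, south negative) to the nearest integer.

Leg 1 (249°, 4567 m): east 4567 sin 249° = -4263.66, north 4567 cos 249° = -1636.67
Leg 2 (057°, 2532 m): east 2532 sin 57° = 2123.51, north 2532 cos 57° = 1379.03
Leg 3 (205°, 391 m): east 391 sin 205° = -165.24, north 391 cos 205° = -354.37
Leg 4 (089°, 1999 m): east 1999 sin 89° = 1998.70, north 1999 cos 89° = 34.89
Net north component: -577.12 m.

-577 m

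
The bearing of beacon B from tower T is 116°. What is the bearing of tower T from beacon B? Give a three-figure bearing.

296°

Back-bearing = 116° + 180° = 296°.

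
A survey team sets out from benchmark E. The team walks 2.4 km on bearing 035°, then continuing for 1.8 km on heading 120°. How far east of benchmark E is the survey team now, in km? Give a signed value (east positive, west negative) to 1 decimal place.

2.9 km

Leg 1 (035°, 2.4 km): east 2.4 sin 35° = 1.38, north 2.4 cos 35° = 1.97
Leg 2 (120°, 1.8 km): east 1.8 sin 120° = 1.56, north 1.8 cos 120° = -0.90
Net east component: 2.94 km.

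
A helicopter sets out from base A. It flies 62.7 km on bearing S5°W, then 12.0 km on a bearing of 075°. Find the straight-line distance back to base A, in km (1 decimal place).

59.7 km

Leg 1 (S5°W, 62.7 km): east 62.7 sin 185° = -5.46, north 62.7 cos 185° = -62.46
Leg 2 (075°, 12.0 km): east 12.0 sin 75° = 11.59, north 12.0 cos 75° = 3.11
Net: 6.13 east, -59.36 north. Distance = √((6.13)² + (-59.36)²) = 59.671 km.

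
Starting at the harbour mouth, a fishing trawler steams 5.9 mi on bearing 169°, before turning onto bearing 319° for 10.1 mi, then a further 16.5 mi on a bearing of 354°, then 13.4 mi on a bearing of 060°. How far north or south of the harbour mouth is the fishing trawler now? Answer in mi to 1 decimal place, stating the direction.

24.9 mi north

Leg 1 (169°, 5.9 mi): east 5.9 sin 169° = 1.13, north 5.9 cos 169° = -5.79
Leg 2 (319°, 10.1 mi): east 10.1 sin 319° = -6.63, north 10.1 cos 319° = 7.62
Leg 3 (354°, 16.5 mi): east 16.5 sin 354° = -1.72, north 16.5 cos 354° = 16.41
Leg 4 (060°, 13.4 mi): east 13.4 sin 60° = 11.60, north 13.4 cos 60° = 6.70
Net north component: 24.94 mi.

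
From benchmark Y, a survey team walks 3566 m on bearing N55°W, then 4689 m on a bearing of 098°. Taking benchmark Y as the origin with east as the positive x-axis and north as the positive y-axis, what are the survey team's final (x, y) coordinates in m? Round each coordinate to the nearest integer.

Leg 1 (N55°W, 3566 m): east 3566 sin 305° = -2921.10, north 3566 cos 305° = 2045.37
Leg 2 (098°, 4689 m): east 4689 sin 98° = 4643.37, north 4689 cos 98° = -652.58
Summing: 1722.27 m east, 1392.79 m north → (1722, 1393).

(1722, 1393)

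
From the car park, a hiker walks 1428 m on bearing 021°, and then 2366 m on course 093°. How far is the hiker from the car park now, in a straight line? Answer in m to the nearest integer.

Leg 1 (021°, 1428 m): east 1428 sin 21° = 511.75, north 1428 cos 21° = 1333.15
Leg 2 (093°, 2366 m): east 2366 sin 93° = 2362.76, north 2366 cos 93° = -123.83
Net: 2874.51 east, 1209.33 north. Distance = √((2874.51)² + (1209.33)²) = 3118.535 m.

3119 m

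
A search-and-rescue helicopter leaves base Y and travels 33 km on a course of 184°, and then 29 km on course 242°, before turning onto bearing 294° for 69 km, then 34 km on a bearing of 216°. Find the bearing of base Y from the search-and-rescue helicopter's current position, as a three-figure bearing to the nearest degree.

067°

Leg 1 (184°, 33 km): east 33 sin 184° = -2.30, north 33 cos 184° = -32.92
Leg 2 (242°, 29 km): east 29 sin 242° = -25.61, north 29 cos 242° = -13.61
Leg 3 (294°, 69 km): east 69 sin 294° = -63.03, north 69 cos 294° = 28.06
Leg 4 (216°, 34 km): east 34 sin 216° = -19.98, north 34 cos 216° = -27.51
Net displacement: -110.93 east, -45.98 north. Direction back to start is (110.93, 45.98): bearing = atan2(110.93, 45.98) mod 360° = 67.49° ≈ 067°.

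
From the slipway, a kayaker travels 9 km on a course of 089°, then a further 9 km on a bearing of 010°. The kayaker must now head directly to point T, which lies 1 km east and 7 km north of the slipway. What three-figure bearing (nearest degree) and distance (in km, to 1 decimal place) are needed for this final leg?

Leg 1 (089°, 9 km): east 9 sin 89° = 9.00, north 9 cos 89° = 0.16
Leg 2 (010°, 9 km): east 9 sin 10° = 1.56, north 9 cos 10° = 8.86
Current position: (10.56, 9.02). Target: (1, 7). Remaining: Δeast = -9.56, Δnorth = -2.02.
Bearing = atan2(-9.56, -2.02) mod 360° = 258.07°; distance = √((-9.56)² + (-2.02)²) = 9.773 km.

258°, 9.8 km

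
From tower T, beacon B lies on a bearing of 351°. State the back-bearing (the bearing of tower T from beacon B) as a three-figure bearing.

Back-bearing = 351° − 180° = 171°.

171°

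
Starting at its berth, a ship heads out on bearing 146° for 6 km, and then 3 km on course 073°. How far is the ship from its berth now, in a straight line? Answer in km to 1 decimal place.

Leg 1 (146°, 6 km): east 6 sin 146° = 3.36, north 6 cos 146° = -4.97
Leg 2 (073°, 3 km): east 3 sin 73° = 2.87, north 3 cos 73° = 0.88
Net: 6.22 east, -4.10 north. Distance = √((6.22)² + (-4.10)²) = 7.452 km.

7.5 km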